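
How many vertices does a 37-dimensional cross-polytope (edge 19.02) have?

Number of vertices = 2n = 74.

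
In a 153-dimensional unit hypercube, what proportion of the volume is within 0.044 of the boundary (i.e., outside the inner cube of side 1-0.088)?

The inner cube has side 1-2·0.044 = 0.912 and volume (0.912)^153 ≈ 7.572e-07, so the shell holds 0.9999992428 of the volume.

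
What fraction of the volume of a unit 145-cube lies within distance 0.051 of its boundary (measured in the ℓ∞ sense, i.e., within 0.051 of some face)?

The inner cube has side 1-2·0.051 = 0.898 and volume (0.898)^145 ≈ 1.679e-07, so the shell holds 0.9999998321 of the volume.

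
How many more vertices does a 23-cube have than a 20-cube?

The 23-cube has 2^23 = 8388608 vertices. The 20-cube has 2^20 = 1048576 vertices. Difference: 8388608 - 1048576 = 7340032.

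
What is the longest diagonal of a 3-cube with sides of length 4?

d = √(4² + 4² + ... + 4²) [3 terms] = √(3·4²) = 4√3 ≈ 6.9282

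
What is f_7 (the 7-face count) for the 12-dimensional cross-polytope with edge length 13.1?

Each 7-face is the convex hull of 8 vertices, one chosen as ±e_i from each of 8 distinct axes: 2^8·C(12,8) = 126720.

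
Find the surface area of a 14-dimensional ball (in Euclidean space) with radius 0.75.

The surface area of an n-ball is 2π^(n/2) r^(n-1) / Γ(n/2). For n=14, r=0.75: 0.199316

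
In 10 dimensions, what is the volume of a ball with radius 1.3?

V_10(1.3) = π^(10/2) · (1.3)^10 / Γ(10/2 + 1) ≈ 35.1562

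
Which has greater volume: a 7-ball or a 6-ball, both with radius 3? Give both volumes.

V_7(3) ≈ 10333.1. V_6(3) ≈ 3767.26. The 7-ball is larger.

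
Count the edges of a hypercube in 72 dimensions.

Number of 1-faces = C(72,1)·2^(72-1) = 72·2361183241434822606848 = 170005193383307227693056.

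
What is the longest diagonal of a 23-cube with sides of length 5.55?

||(5.55,5.55,...,5.55)|| = √(23)·5.55 ≈ 26.6169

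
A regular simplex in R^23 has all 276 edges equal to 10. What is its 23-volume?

For a regular n-simplex with edge a, V = (a^n / n!)·√((n+1)/2^n). With a=10, n=23: V ≈ 0.00654284.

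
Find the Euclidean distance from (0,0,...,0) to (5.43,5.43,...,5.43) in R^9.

||(5.43,5.43,...,5.43)|| = √(9)·5.43 = 16.29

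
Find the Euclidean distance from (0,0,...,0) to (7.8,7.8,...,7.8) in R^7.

Diagonal = √7 · 7.8 ≈ 20.6369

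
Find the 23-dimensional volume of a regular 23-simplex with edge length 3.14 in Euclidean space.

V = (3.14^23 / 23!) · √((23+1) / 2^23) ≈ 1.75852e-14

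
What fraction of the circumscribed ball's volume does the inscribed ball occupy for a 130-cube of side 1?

V_in / V_out = (r_in/r_out)^130 = (1/√130)^130 = 130^(-130/2) ≈ 3.92358e-138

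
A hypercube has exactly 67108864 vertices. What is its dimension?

The n-cube has 2^n vertices, and 67108864 = 2^26, so n = 26.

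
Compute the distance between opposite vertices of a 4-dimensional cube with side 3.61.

Diagonal = √4 · 3.61 = 7.22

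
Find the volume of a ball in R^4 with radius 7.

V = 2401·π^2/2 ≈ 11848.5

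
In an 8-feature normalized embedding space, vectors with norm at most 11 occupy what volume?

V_8(11) = π^(8/2) · (11)^8 / Γ(8/2 + 1) = 214358881·π^4/24 ≈ 8.70021e+08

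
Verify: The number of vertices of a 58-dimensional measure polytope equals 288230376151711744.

True. The 58-cube has 2^58 = 288230376151711744 vertices.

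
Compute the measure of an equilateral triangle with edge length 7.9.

Area = (√3/4) · 7.9² = 27.0243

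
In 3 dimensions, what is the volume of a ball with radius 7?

The n-ball volume is π^(n/2)·r^n/Γ(n/2+1). With n=3, r=7: V = 1372·π/3 ≈ 1436.76.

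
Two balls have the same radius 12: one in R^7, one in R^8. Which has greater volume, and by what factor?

V_7(12) ≈ 1.69297e+08, V_8(12) ≈ 1.74517e+09. The 8-ball is larger by a factor of 10.31.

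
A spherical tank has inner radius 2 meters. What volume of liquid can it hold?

The n-ball volume is π^(n/2)·r^n/Γ(n/2+1). With n=3, r=2: V = 32·π/3 ≈ 33.5103.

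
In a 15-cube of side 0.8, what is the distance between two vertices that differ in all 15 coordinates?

d = √(0.8² + 0.8² + ... + 0.8²) [15 terms] = √(15·0.8²) = 0.8√15 ≈ 3.09839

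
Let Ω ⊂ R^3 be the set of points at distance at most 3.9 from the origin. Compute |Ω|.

Volume = π^{3/2}·(3.9)^3/Γ(5/2) ≈ 248.475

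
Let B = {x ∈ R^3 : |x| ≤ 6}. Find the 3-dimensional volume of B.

V_3(6) = π^(3/2) · (6)^3 / Γ(3/2 + 1) = 288·π ≈ 904.779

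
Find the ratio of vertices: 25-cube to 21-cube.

The 25-cube has 2^25 = 33554432 vertices. The 21-cube has 2^21 = 2097152 vertices. Ratio: 33554432/2097152 = 16.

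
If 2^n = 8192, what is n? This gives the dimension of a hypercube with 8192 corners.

The n-cube has 2^n vertices, and 8192 = 2^13, so n = 13.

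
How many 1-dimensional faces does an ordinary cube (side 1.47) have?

Choose 1 of 3 axes to span the face (C(3,1) = 3 ways), then fix each of the remaining 2 coordinates at one of its two extreme values (2^2 = 4 ways): 3·4 = 12.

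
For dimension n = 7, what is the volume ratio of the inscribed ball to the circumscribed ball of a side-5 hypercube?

V_in / V_out = (r_in/r_out)^7 = (1/√7)^7 = 7^(-7/2) ≈ 0.00110194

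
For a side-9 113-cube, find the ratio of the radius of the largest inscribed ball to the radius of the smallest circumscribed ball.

For an n-cube of any side s, the inradius is s/2 and the circumradius is s√n/2, so the ratio is 1/√113 ≈ 0.0940721.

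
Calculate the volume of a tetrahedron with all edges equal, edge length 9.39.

Volume = (√2/12) · 9.39³ = 97.5732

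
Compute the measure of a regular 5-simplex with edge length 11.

V_5 = √(6) · 11^5 / (5! · 2^(5/2)) ≈ 581.143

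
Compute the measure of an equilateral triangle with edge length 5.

Area = (√3/4) · 5² = 10.8253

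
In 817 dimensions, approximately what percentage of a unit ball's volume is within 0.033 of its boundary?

1 - (1-0.033)^817 ≈ 1 - 1.24e-12 ≈ (100 - 1.24e-10)%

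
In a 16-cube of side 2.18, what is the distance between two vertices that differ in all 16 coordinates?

d = √(2.18² + 2.18² + ... + 2.18²) [16 terms] = √(16·2.18²) = 2.18√16 = 8.72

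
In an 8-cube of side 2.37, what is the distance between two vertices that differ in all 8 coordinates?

d = √(2.37² + 2.37² + ... + 2.37²) [8 terms] = √(8·2.37²) = 2.37√8 ≈ 6.70337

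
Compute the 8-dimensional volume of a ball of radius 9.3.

The n-ball volume is π^(n/2)·r^n/Γ(n/2+1). With n=8, r=9.3: V ≈ 2.27118e+08.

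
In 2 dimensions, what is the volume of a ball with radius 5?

V_2(5) = π^(2/2) · (5)^2 / Γ(2/2 + 1) = 25·π ≈ 78.5398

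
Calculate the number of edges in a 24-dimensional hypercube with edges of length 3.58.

The 24-cube has n·2^(n-1) = 24·2^23 = 24·8388608 = 201326592 edges.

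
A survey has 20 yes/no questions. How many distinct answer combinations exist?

An n-cube has 2^n vertices; for n = 20 that is 2^20 = 1048576.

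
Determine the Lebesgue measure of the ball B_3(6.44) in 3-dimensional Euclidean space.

The n-ball volume is π^(n/2)·r^n/Γ(n/2+1). With n=3, r=6.44: V ≈ 1118.78.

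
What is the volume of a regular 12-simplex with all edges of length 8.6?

Volume = 8.6^12 · √(13/2^12) / 12! ≈ 19.2502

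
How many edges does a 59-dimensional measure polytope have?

The 59-cube has n·2^(n-1) = 59·2^58 = 59·288230376151711744 = 17005592192950992896 edges.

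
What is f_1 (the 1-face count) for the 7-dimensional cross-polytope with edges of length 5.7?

Each 1-face is the convex hull of 2 vertices, one chosen as ±e_i from each of 2 distinct axes: 2^2·C(7,2) = 84.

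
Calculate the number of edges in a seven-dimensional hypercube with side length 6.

The 7-cube has n·2^(n-1) = 7·2^6 = 7·64 = 448 edges.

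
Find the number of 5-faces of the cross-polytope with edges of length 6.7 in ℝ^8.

An n-cross-polytope has 2^(k+1)·C(n,k+1) k-faces. Here 2^6·C(8,6) = 64·28 = 1792.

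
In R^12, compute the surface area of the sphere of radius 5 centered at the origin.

S = n·V_n(r)/r = 12·V_12(5)/5 (volume-to-surface relation), giving 9765625·π^6/12 ≈ 7.82381e+08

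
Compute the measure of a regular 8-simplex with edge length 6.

V_8 = √(9) · 6^8 / (8! · 2^(8/2)) ≈ 7.81071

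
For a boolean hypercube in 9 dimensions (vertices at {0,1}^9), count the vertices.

Each vertex is a binary string of length 9, so there are 2^9 = 512.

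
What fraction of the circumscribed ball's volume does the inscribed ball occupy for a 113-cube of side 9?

The radii are 9/2 and 9√113/2, so the volume ratio is (1/√113)^113 = 113^{-113/2} ≈ 1.00246e-116.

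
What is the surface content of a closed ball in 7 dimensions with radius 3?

The surface area of an n-ball is 2π^(n/2) r^(n-1) / Γ(n/2). For n=7, r=3: 3888·π^3/5 ≈ 24110.5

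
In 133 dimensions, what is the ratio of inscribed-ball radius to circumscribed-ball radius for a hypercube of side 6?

For an n-cube of any side s, the inradius is s/2 and the circumradius is s√n/2, so the ratio is 1/√133 ≈ 0.086711.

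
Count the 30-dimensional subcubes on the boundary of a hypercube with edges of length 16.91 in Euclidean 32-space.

Number of 30-faces = C(32,30) · 2^(32-30) = 496 · 4 = 1984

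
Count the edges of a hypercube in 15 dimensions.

The 15-cube has n·2^(n-1) = 15·2^14 = 15·16384 = 245760 edges.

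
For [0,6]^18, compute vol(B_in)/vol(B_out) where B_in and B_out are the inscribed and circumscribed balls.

The radii are 6/2 and 6√18/2, so the volume ratio is (1/√18)^18 = 18^{-18/2} ≈ 5.04136e-12.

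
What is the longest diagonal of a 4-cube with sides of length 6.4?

d = √(6.4² + 6.4² + ... + 6.4²) [4 terms] = √(4·6.4²) = 6.4√4 = 12.8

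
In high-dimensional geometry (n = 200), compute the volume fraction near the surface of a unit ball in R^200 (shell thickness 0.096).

1 - (1-0.096)^200 ≈ 0.9999999983 ≈ (100 - 1.71e-07)%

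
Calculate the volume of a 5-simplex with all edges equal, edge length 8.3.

Volume = 8.3^5 · √(6/2^5) / 5! ≈ 142.138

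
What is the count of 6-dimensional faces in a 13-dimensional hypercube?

Number of 6-faces = C(13,6) · 2^(13-6) = 1716 · 128 = 219648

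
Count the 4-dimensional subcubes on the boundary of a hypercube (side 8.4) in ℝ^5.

f_4(5-cube) = (5 choose 4) · 2^1 = 10.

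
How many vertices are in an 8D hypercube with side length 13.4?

Number of 0-faces = C(8,0) · 2^(8-0) = 1 · 256 = 256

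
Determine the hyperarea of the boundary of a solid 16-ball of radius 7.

The surface area of an n-ball is 2π^(n/2) r^(n-1) / Γ(n/2). For n=16, r=7: 678223072849·π^8/360 ≈ 1.78759e+13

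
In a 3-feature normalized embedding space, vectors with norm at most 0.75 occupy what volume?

The n-ball volume is π^(n/2)·r^n/Γ(n/2+1). With n=3, r=0.75: V ≈ 1.76715.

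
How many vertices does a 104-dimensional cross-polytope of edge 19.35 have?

The 104-dimensional cross-polytope has 2n = 2·104 = 208 vertices.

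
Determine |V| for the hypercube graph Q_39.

Number of vertices = 2^39 = 549755813888.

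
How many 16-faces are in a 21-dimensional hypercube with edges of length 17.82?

f_16(21-cube) = (21 choose 16) · 2^5 = 651168.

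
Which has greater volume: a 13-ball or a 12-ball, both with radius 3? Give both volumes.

V_13(3) ≈ 1.45184e+06. V_12(3) ≈ 709613. The 13-ball is larger.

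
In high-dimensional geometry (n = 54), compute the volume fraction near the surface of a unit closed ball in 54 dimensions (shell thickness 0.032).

1 - (1-0.032)^54 ≈ 0.827309 ≈ 82.73%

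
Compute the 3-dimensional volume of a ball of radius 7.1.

The n-ball volume is π^(n/2)·r^n/Γ(n/2+1). With n=3, r=7.1: V ≈ 1499.21.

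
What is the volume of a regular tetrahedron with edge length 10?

Volume = (√2/12) · 10³ = 117.851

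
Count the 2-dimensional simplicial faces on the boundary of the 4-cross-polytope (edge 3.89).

Each 2-face is the convex hull of 3 vertices, one chosen as ±e_i from each of 3 distinct axes: 2^3·C(4,3) = 32.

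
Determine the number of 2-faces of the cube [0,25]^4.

An n-cube has C(n,k)·2^(n-k) k-faces. Here C(4,2)·2^2 = 6·4 = 24.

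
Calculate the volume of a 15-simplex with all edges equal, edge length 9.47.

V = (9.47^15 / 15!) · √((15+1) / 2^15) ≈ 7.46595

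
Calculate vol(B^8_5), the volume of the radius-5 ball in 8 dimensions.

The n-ball volume is π^(n/2)·r^n/Γ(n/2+1). With n=8, r=5: V = 390625·π^4/24 ≈ 1.58543e+06.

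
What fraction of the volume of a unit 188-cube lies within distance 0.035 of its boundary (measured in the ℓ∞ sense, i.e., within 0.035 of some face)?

Shell fraction = 1 - (1-0.07)^188 ≈ 0.9999988121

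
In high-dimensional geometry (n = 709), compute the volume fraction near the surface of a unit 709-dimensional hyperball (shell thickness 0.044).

1 - (1-0.044)^709 ≈ 1 - 1.395e-14 ≈ (100 - 1.4e-12)%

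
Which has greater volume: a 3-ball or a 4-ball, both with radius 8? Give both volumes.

V_3(8) ≈ 2144.66. V_4(8) ≈ 20212.9. The 4-ball is larger.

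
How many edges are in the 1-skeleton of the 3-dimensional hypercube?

The 3-cube has n·2^(n-1) = 3·2^2 = 3·4 = 12 edges.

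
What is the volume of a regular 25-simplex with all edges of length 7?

Volume = 7^25 · √(26/2^25) / 25! ≈ 7.61057e-08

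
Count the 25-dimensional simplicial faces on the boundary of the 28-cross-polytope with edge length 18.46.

f_25(28-orthoplex) = 2^26 · (28 choose 26) = 25367150592.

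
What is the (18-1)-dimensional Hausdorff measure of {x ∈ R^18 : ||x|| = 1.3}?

S = n·V_n(r)/r = 18·V_18(1.3)/1.3 (volume-to-surface relation), giving 127.907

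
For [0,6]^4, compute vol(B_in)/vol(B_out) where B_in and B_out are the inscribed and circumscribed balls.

V_in / V_out = (r_in/r_out)^4 = (1/√4)^4 = 4^(-4/2) ≈ 0.0625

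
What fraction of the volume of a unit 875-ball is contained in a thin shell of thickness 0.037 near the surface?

1 - (1-0.037)^875 ≈ 1 - 4.71e-15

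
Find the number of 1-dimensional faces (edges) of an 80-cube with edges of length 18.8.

The 80-cube has n·2^(n-1) = 80·2^79 = 80·604462909807314587353088 = 48357032784585166988247040 edges.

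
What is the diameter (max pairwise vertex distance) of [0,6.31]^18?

||(6.31,6.31,...,6.31)|| = √(18)·6.31 ≈ 26.7711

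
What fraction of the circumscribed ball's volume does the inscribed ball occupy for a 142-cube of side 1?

Volume scales as r^n, and r_in/r_out = 1/√142, giving (1/√142)^142 ≈ 1.54002e-153.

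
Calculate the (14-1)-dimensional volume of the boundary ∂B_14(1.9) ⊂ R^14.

S_14(1.9) = 2·π^(14/2)·(1.9)^13 / Γ(14/2) ≈ 35281.2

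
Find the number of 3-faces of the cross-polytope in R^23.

An n-cross-polytope has 2^(k+1)·C(n,k+1) k-faces. Here 2^4·C(23,4) = 16·8855 = 141680.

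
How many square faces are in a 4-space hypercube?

An n-cube has C(n,k)·2^(n-k) k-faces. Here C(4,2)·2^2 = 6·4 = 24.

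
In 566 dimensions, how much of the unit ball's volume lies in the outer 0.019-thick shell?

1 - (1-0.019)^566 ≈ 0.999981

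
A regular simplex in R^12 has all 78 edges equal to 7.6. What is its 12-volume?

V_12 = √(13) · 7.6^12 / (12! · 2^(12/2)) ≈ 4.36735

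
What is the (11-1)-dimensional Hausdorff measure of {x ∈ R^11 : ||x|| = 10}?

S = n·V_n(r)/r = 11·V_11(10)/10 (volume-to-surface relation), giving 128000000000·π^5/189 ≈ 2.07251e+11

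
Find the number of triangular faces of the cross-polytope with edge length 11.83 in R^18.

Each 2-face is the convex hull of 3 vertices, one chosen as ±e_i from each of 3 distinct axes: 2^3·C(18,3) = 6528.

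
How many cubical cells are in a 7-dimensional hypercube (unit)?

An n-cube has C(n,k)·2^(n-k) k-faces. Here C(7,3)·2^4 = 35·16 = 560.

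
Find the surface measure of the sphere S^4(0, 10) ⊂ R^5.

|∂B_5(10)| = 80000·π^2/3 ≈ 263189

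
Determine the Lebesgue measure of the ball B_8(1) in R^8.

V = π^4/24 ≈ 4.05871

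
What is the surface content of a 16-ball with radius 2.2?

S_16(2.2) = 2·π^(16/2)·(2.2)^15 / Γ(16/2) ≈ 515393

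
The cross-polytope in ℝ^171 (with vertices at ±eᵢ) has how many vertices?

The 171-dimensional cross-polytope has 2n = 2·171 = 342 vertices.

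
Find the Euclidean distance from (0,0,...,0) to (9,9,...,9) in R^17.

The space diagonal of an n-cube of side s is s√n. Here 9·√17 ≈ 37.108.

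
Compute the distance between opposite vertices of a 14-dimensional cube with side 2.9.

Diagonal = √14 · 2.9 ≈ 10.8508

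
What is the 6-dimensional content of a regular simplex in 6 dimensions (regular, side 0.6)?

For a regular n-simplex with edge a, V = (a^n / n!)·√((n+1)/2^n). With a=0.6, n=6: V ≈ 2.14306e-05.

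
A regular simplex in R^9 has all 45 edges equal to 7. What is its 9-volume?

Volume = 7^9 · √(10/2^9) / 9! ≈ 15.5412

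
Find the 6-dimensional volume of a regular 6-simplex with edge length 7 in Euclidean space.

Volume = 7^6 · √(7/2^6) / 6! ≈ 54.0399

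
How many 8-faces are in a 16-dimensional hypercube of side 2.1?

Choose 8 of 16 axes to span the face (C(16,8) = 12870 ways), then fix each of the remaining 8 coordinates at one of its two extreme values (2^8 = 256 ways): 12870·256 = 3294720.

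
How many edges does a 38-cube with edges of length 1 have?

Number of 1-faces = C(38,1)·2^(38-1) = 38·137438953472 = 5222680231936.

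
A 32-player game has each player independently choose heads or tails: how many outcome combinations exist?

Each vertex is a binary string of length 32, so there are 2^32 = 4294967296.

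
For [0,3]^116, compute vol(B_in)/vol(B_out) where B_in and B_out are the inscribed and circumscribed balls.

V_in / V_out = (r_in/r_out)^116 = (1/√116)^116 = 116^(-116/2) ≈ 1.82573e-120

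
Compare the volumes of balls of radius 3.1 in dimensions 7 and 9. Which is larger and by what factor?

V_7(3.1) ≈ 12999.1, V_9(3.1) ≈ 87211.3. The 9-ball is larger by a factor of 6.709.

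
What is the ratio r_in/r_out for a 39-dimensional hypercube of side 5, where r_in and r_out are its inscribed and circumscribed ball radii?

r_in / r_out = (5/2) / (5√39/2) = 1/√39 ≈ 0.160128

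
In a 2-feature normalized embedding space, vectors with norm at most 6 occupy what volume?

V = 36·π ≈ 113.097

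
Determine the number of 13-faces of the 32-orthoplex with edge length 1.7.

Each 13-face is the convex hull of 14 vertices, one chosen as ±e_i from each of 14 distinct axes: 2^14·C(32,14) = 7724000870400.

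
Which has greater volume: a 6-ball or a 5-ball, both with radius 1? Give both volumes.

V_6(1) ≈ 5.16771. V_5(1) ≈ 5.26379. The 5-ball is larger.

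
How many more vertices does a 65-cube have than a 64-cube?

The 65-cube has 2^65 = 36893488147419103232 vertices. The 64-cube has 2^64 = 18446744073709551616 vertices. Difference: 36893488147419103232 - 18446744073709551616 = 18446744073709551616.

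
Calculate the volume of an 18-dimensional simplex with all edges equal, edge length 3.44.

Volume = 3.44^18 · √(19/2^18) / 18! ≈ 6.05087e-09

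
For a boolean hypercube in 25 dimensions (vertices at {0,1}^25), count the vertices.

The 25-cube has 2^25 = 33554432 vertices.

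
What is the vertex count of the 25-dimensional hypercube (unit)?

Number of vertices = 2^25 = 33554432.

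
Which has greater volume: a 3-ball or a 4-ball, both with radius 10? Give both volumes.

V_3(10) ≈ 4188.79. V_4(10) ≈ 49348. The 4-ball is larger.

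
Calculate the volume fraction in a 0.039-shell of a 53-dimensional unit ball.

V(inner)/V(outer) = ((1-0.039)/1)^53 ≈ 0.1214, so the shell fraction is 0.878566.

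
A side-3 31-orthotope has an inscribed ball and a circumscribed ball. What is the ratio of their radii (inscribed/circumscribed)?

r_in = 3/2 (half the side); r_out = 3√31/2 (half the diagonal). Ratio = 1/√31 ≈ 0.179605.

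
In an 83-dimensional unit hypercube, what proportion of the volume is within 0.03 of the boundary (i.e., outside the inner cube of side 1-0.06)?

Shell fraction = 1 - (1-0.06)^83 ≈ 0.994117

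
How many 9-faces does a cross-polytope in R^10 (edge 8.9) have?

An n-cross-polytope has 2^(k+1)·C(n,k+1) k-faces. Here 2^10·C(10,10) = 1024·1 = 1024.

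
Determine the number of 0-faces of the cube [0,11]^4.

Number of 0-faces = C(4,0) · 2^(4-0) = 1 · 16 = 16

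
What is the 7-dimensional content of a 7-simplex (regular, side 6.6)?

V_7 = √(8) · 6.6^7 / (7! · 2^(7/2)) ≈ 27.0593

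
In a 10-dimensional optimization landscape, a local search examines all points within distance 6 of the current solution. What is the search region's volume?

V = 2519424·π^5/5 ≈ 1.54199e+08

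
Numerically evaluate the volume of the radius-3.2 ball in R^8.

V_8(3.2) = π^(8/2) · (3.2)^8 / Γ(8/2 + 1) ≈ 44626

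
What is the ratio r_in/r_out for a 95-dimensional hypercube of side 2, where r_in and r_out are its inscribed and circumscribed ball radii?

r_in / r_out = (2/2) / (2√95/2) = 1/√95 ≈ 0.102598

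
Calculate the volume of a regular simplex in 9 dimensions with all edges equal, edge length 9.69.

V = (9.69^9 / 9!) · √((9+1) / 2^9) ≈ 290.079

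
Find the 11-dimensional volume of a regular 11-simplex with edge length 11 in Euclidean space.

V_11 = √(12) · 11^11 / (11! · 2^(11/2)) ≈ 547.129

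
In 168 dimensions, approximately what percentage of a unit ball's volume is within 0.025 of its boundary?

1 - (1-0.025)^168 ≈ 0.985784 ≈ 98.58%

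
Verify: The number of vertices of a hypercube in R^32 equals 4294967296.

True. The 32-cube has 2^32 = 4294967296 vertices.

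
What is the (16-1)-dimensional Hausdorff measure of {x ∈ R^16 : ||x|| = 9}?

S_16(9) = 2·π^(16/2)·(9)^15 / Γ(16/2) = 22876792454961·π^8/280 ≈ 7.7524e+14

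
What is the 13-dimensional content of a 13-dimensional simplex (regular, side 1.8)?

V_13 = √(14) · 1.8^13 / (13! · 2^(13/2)) ≈ 1.38239e-08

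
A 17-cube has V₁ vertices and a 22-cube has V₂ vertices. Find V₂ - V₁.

V₁ = 2^17 = 131072. V₂ = 2^22 = 4194304. V₂ - V₁ = 4063232.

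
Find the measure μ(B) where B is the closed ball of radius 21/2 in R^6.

The n-ball volume is π^(n/2)·r^n/Γ(n/2+1). With n=6, r=21/2: V = 28588707·π^3/128 ≈ 6.92523e+06.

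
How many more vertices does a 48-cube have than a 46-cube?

The 48-cube has 2^48 = 281474976710656 vertices. The 46-cube has 2^46 = 70368744177664 vertices. Difference: 281474976710656 - 70368744177664 = 211106232532992.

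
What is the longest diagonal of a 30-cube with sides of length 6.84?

||(6.84,6.84,...,6.84)|| = √(30)·6.84 ≈ 37.4642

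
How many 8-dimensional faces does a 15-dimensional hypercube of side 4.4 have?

f_8(15-cube) = (15 choose 8) · 2^7 = 823680.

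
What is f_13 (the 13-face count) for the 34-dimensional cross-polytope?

f_13(34-orthoplex) = 2^14 · (34 choose 14) = 22806128885760.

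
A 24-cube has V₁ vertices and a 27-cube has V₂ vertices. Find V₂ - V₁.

V₁ = 2^24 = 16777216. V₂ = 2^27 = 134217728. V₂ - V₁ = 117440512.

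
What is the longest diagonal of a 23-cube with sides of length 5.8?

||(5.8,5.8,...,5.8)|| = √(23)·5.8 ≈ 27.8158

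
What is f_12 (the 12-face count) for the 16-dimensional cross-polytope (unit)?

An n-cross-polytope has 2^(k+1)·C(n,k+1) k-faces. Here 2^13·C(16,13) = 8192·560 = 4587520.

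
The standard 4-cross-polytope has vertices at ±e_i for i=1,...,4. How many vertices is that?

An n-cross-polytope has 2n vertices; here n = 4, giving 8.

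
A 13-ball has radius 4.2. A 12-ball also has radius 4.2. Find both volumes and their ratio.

V_13(4.2) ≈ 1.15234e+08. V_12(4.2) ≈ 4.02308e+07. Ratio V_13/V_12 ≈ 2.864.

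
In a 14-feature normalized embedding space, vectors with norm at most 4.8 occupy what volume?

V_14(4.8) = π^(14/2) · (4.8)^14 / Γ(14/2 + 1) ≈ 2.06536e+09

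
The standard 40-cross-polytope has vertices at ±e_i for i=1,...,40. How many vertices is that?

An n-cross-polytope has 2n vertices; here n = 40, giving 80.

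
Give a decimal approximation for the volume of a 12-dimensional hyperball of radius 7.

V = 13841287201·π^6/720 ≈ 1.84818e+10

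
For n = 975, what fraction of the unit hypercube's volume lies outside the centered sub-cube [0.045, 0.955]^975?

1 - (1 - 2·0.045)^975 = 1 - 0.91^975 ≈ 1 - 1.162e-40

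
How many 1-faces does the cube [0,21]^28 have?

Each of the 2^28 = 268435456 vertices has degree 28; total edges = 28·2^28/2 = 3758096384.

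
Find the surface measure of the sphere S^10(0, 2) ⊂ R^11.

S_11(2) = 2·π^(11/2)·(2)^10 / Γ(11/2) = 65536·π^5/945 ≈ 21222.5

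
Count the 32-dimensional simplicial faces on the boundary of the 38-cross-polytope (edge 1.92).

Number of 32-faces = 2^(32+1) · C(38,32+1) = 8589934592 · 501942 = 4311648948977664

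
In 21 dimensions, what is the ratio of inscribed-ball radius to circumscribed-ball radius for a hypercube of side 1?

For an n-cube of any side s, the inradius is s/2 and the circumradius is s√n/2, so the ratio is 1/√21 ≈ 0.218218.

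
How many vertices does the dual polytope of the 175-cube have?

An n-cross-polytope has 2n vertices; here n = 175, giving 350.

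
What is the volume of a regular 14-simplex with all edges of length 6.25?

Volume = 6.25^14 · √(15/2^14) / 14! ≈ 0.0481668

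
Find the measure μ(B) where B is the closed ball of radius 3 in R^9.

V = 23328·π^4/35 ≈ 64924.6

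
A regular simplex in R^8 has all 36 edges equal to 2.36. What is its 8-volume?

V_8 = √(9) · 2.36^8 / (8! · 2^(8/2)) ≈ 0.00447483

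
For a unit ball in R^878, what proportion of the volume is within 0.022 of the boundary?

V(inner)/V(outer) = ((1-0.022)/1)^878 ≈ 3.292e-09, so the shell fraction is 0.9999999967.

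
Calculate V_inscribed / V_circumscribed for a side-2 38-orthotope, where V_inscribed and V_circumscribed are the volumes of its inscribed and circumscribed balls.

V_in / V_out = (r_in/r_out)^38 = (1/√38)^38 = 38^(-38/2) ≈ 9.64077e-31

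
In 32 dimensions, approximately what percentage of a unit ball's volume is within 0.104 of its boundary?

1 - (1-0.104)^32 ≈ 0.970225 ≈ 97.02%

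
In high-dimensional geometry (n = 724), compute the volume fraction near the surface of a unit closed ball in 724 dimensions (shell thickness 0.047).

1 - (1-0.047)^724 ≈ 1 - 7.299e-16 ≈ (100 - 7.77e-14)%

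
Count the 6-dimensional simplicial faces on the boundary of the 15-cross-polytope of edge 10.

Number of 6-faces = 2^(6+1) · C(15,6+1) = 128 · 6435 = 823680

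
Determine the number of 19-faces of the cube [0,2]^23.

Choose 19 of 23 axes to span the face (C(23,19) = 8855 ways), then fix each of the remaining 4 coordinates at one of its two extreme values (2^4 = 16 ways): 8855·16 = 141680.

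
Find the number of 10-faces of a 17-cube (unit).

Number of 10-faces = C(17,10) · 2^(17-10) = 19448 · 128 = 2489344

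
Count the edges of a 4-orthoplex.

Each 1-face is the convex hull of 2 vertices, one chosen as ±e_i from each of 2 distinct axes: 2^2·C(4,2) = 24.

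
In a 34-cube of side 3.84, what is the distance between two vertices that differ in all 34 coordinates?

Diagonal = √34 · 3.84 ≈ 22.3909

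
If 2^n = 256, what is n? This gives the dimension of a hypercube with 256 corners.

The n-cube has 2^n vertices, and 256 = 2^8, so n = 8.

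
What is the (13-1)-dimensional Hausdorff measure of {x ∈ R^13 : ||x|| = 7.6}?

|∂B_13(7.6)| ≈ 4.3959e+11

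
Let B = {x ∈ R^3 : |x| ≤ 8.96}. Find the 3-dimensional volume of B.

V_3(8.96) = π^(3/2) · (8.96)^3 / Γ(3/2 + 1) ≈ 3013.09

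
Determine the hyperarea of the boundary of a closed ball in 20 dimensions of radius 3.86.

S_20(3.86) = 2·π^(20/2)·(3.86)^19 / Γ(20/2) ≈ 7.20982e+10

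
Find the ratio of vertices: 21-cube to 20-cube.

The 21-cube has 2^21 = 2097152 vertices. The 20-cube has 2^20 = 1048576 vertices. Ratio: 2097152/1048576 = 2.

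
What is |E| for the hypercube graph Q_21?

Each of the 2^21 = 2097152 vertices has degree 21; total edges = 21·2^21/2 = 22020096.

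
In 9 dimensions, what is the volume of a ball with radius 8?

The n-ball volume is π^(n/2)·r^n/Γ(n/2+1). With n=9, r=8: V = 4294967296·π^4/945 ≈ 4.42718e+08.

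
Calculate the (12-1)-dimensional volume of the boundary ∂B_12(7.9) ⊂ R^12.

The surface area of an n-ball is 2π^(n/2) r^(n-1) / Γ(n/2). For n=12, r=7.9: 1.19852e+11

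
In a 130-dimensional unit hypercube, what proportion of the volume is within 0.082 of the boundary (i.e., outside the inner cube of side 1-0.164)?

1 - (1 - 2·0.082)^130 = 1 - 0.836^130 ≈ 1 - 7.706e-11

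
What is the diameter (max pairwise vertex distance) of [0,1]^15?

The space diagonal of an n-cube of side s is s√n. Here 1·√15 ≈ 3.87298.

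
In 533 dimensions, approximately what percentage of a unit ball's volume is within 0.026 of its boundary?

1 - (1-0.026)^533 ≈ 0.9999992021 ≈ 99.999920%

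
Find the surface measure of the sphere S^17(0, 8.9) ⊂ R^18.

S = n·V_n(r)/r = 18·V_18(8.9)/8.9 (volume-to-surface relation), giving 2.03933e+16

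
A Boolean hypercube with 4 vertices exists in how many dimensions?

The n-cube has 2^n vertices, and 4 = 2^2, so n = 2.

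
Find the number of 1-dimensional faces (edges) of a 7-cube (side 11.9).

Number of 1-faces = C(7,1)·2^(7-1) = 7·64 = 448.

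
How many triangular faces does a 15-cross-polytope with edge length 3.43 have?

Each 2-face is the convex hull of 3 vertices, one chosen as ±e_i from each of 3 distinct axes: 2^3·C(15,3) = 3640.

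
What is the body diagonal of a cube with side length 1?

||(1,1,...,1)|| = √(3)·1 ≈ 1.73205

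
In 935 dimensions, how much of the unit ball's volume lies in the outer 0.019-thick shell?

V(inner)/V(outer) = ((1-0.019)/1)^935 ≈ 1.624e-08, so the shell fraction is 0.9999999838.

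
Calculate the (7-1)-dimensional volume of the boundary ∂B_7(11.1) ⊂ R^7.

The surface area of an n-ball is 2π^(n/2) r^(n-1) / Γ(n/2). For n=7, r=11.1: 6.18609e+07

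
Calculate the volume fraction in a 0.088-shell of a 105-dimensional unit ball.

V(inner)/V(outer) = ((1-0.088)/1)^105 ≈ 6.302e-05, so the shell fraction is 0.999937.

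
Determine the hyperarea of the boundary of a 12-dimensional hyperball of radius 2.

S = n·V_n(r)/r = 12·V_12(2)/2 (volume-to-surface relation), giving 512·π^6/15 ≈ 32815.4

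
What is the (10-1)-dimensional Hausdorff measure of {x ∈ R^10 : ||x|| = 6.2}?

S_10(6.2) = 2·π^(10/2)·(6.2)^9 / Γ(10/2) ≈ 3.45218e+08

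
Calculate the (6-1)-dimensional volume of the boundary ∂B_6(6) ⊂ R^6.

S = n·V_n(r)/r = 6·V_6(6)/6 (volume-to-surface relation), giving 7776·π^3 ≈ 241105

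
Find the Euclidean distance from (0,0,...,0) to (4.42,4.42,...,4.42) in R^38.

The space diagonal of an n-cube of side s is s√n. Here 4.42·√38 ≈ 27.2467.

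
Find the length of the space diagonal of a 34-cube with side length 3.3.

Diagonal = √34 · 3.3 ≈ 19.2421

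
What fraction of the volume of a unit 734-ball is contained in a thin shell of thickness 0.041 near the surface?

V(inner)/V(outer) = ((1-0.041)/1)^734 ≈ 4.517e-14, so the shell fraction is 1 - 4.517e-14.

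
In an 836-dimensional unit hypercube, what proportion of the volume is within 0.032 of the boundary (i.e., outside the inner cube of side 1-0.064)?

1 - (1 - 2·0.032)^836 = 1 - 0.936^836 ≈ 1 - 9.696e-25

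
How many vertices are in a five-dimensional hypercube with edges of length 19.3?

An n-cube has C(n,k)·2^(n-k) k-faces. Here C(5,0)·2^5 = 1·32 = 32.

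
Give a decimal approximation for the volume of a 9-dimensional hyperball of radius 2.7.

Volume = π^{9/2}·(2.7)^9/Γ(11/2) ≈ 25153.1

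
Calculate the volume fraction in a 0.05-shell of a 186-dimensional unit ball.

1 - (1-0.05)^186 ≈ 0.999928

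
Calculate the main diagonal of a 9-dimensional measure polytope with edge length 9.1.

Diagonal = √9 · 9.1 = 27.3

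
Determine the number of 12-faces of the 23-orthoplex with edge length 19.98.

f_12(23-orthoplex) = 2^13 · (23 choose 13) = 9372188672.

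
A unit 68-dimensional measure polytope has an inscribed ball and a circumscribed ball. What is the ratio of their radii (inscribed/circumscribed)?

Ratio = (s/2)/(s√68/2) = 68^(-1/2) ≈ 0.121268.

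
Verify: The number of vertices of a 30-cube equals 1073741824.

True. The 30-cube has 2^30 = 1073741824 vertices.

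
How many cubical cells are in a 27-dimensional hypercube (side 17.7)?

f_3(27-cube) = (27 choose 3) · 2^24 = 49073356800.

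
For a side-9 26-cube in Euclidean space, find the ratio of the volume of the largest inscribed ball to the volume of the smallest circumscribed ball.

The radii are 9/2 and 9√26/2, so the volume ratio is (1/√26)^26 = 26^{-26/2} ≈ 4.03038e-19.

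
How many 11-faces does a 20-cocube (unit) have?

Number of 11-faces = 2^(11+1) · C(20,11+1) = 4096 · 125970 = 515973120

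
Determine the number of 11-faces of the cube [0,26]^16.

An n-cube has C(n,k)·2^(n-k) k-faces. Here C(16,11)·2^5 = 4368·32 = 139776.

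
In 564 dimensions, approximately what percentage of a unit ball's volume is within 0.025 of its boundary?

1 - (1-0.025)^564 ≈ 0.9999993711 ≈ 99.999937%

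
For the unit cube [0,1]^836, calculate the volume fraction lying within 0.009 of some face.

The inner cube has side 1-2·0.009 = 0.982 and volume (0.982)^836 ≈ 2.542e-07, so the shell holds 0.9999997458 of the volume.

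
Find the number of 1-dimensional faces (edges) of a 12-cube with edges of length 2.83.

An n-cube has n·2^(n-1) edges. With n = 12: 12·2048 = 24576.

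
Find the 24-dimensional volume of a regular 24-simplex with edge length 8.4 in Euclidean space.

V = (8.4^24 / 24!) · √((24+1) / 2^24) ≈ 2.99645e-05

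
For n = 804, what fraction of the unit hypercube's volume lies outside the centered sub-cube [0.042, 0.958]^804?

Shell fraction = 1 - (1-0.084)^804 ≈ 1 - 2.312e-31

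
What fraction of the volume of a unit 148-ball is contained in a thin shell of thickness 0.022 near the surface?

Shell fraction = 1 - (1-0.022)^148 ≈ 0.962834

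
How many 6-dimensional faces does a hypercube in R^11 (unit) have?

Number of 6-faces = C(11,6) · 2^(11-6) = 462 · 32 = 14784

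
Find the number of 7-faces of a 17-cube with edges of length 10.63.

f_7(17-cube) = (17 choose 7) · 2^10 = 19914752.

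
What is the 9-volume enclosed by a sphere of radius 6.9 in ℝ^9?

V_9(6.9) = π^(9/2) · (6.9)^9 / Γ(9/2 + 1) ≈ 1.16939e+08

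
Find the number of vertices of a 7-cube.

An n-cube has 2^n vertices; for n = 7 that is 2^7 = 128.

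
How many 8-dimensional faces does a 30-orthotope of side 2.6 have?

Number of 8-faces = C(30,8) · 2^(30-8) = 5852925 · 4194304 = 24548946739200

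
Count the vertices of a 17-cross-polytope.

The vertices are ±e_1, ..., ±e_17, so there are 2·17 = 34.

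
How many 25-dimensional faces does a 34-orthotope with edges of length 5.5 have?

An n-cube has C(n,k)·2^(n-k) k-faces. Here C(34,25)·2^9 = 52451256·512 = 26855043072.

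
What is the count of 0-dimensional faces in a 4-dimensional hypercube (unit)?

An n-cube has C(n,k)·2^(n-k) k-faces. Here C(4,0)·2^4 = 1·16 = 16.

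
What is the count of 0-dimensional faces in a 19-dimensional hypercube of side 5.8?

Number of 0-faces = C(19,0) · 2^(19-0) = 1 · 524288 = 524288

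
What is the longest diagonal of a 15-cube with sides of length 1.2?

||(1.2,1.2,...,1.2)|| = √(15)·1.2 ≈ 4.64758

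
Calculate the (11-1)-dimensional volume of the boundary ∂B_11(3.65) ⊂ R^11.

S = n·V_n(r)/r = 11·V_11(3.65)/3.65 (volume-to-surface relation), giving 8.69814e+06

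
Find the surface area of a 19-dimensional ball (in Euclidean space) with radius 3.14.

S = n·V_n(r)/r = 19·V_19(3.14)/3.14 (volume-to-surface relation), giving 7.79964e+08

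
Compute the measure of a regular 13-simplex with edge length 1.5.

For a regular n-simplex with edge a, V = (a^n / n!)·√((n+1)/2^n). With a=1.5, n=13: V ≈ 1.29204e-09.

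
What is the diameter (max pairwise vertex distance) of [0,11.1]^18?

Diagonal = √18 · 11.1 ≈ 47.0933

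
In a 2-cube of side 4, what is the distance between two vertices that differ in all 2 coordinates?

d = √(4² + 4² + ... + 4²) [2 terms] = √(2·4²) = 4√2 ≈ 5.65685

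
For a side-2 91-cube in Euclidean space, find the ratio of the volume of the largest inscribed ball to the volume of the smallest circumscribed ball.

The radii are 2/2 and 2√91/2, so the volume ratio is (1/√91)^91 = 91^{-91/2} ≈ 7.30494e-90.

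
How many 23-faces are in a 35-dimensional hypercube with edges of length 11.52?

Number of 23-faces = C(35,23) · 2^(35-23) = 834451800 · 4096 = 3417914572800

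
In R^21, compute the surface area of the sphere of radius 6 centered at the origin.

The surface area of an n-ball is 2π^(n/2) r^(n-1) / Γ(n/2). For n=21, r=6: 92442129447518208·π^10/8083075 ≈ 1.07101e+15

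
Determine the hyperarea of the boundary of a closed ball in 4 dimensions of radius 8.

S_4(8) = 2·π^(4/2)·(8)^3 / Γ(4/2) = 1024·π^2 ≈ 10106.5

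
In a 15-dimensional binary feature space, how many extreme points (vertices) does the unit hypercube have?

The 15-cube has 2^15 = 32768 vertices.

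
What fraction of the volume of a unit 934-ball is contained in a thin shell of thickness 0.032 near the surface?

Shell fraction = 1 - (1-0.032)^934 ≈ 1 - 6.421e-14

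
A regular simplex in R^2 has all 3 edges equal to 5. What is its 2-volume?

Area = (√3/4) · 5² = 10.8253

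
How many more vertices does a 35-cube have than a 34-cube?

The 35-cube has 2^35 = 34359738368 vertices. The 34-cube has 2^34 = 17179869184 vertices. Difference: 34359738368 - 17179869184 = 17179869184.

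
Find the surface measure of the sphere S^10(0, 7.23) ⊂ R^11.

S = n·V_n(r)/r = 11·V_11(7.23)/7.23 (volume-to-surface relation), giving 8.08873e+09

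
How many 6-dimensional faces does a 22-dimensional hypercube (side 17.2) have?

Number of 6-faces = C(22,6) · 2^(22-6) = 74613 · 65536 = 4889837568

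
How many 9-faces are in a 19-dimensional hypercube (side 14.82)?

Choose 9 of 19 axes to span the face (C(19,9) = 92378 ways), then fix each of the remaining 10 coordinates at one of its two extreme values (2^10 = 1024 ways): 92378·1024 = 94595072.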